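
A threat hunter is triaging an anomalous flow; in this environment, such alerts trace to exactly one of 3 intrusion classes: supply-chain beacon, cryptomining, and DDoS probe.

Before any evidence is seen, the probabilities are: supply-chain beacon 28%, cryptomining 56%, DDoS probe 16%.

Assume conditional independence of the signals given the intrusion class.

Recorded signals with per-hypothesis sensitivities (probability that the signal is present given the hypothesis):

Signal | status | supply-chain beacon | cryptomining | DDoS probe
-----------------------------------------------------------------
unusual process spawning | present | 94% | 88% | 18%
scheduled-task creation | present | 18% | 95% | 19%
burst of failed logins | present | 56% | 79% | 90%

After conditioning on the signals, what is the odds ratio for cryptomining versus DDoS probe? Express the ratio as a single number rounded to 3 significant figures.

75.1

Posterior odds equal prior odds times the likelihood ratio; only the two competing hypotheses matter.
  cryptomining: 0.56 × 0.88 × 0.95 × 0.79 = 0.36985
  DDoS probe: 0.16 × 0.18 × 0.19 × 0.90 = 0.0049248
Posterior odds = 0.36985 / 0.0049248 ≈ 75.1.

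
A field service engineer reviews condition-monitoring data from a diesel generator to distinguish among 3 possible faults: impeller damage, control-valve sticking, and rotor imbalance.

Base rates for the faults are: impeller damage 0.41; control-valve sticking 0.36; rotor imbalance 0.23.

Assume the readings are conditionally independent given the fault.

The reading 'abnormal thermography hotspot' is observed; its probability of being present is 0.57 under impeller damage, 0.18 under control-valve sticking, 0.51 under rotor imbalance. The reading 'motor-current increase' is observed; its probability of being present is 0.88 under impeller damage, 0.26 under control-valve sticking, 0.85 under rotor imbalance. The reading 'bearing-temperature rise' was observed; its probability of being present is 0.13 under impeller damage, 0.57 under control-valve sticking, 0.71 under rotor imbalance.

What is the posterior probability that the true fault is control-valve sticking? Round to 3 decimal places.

0.090

By Bayes' rule with conditional independence, the unnormalized weight for each hypothesis is prior × ∏ likelihoods:
  impeller damage: 0.41 × 0.57 × 0.88 × 0.13 = 0.026735
  control-valve sticking: 0.36 × 0.18 × 0.26 × 0.57 = 0.0096034
  rotor imbalance: 0.23 × 0.51 × 0.85 × 0.71 = 0.070791
The unnormalized weights sum to 0.10713.
P(control-valve sticking | evidence) = 0.0096034 / 0.10713 ≈ 0.090.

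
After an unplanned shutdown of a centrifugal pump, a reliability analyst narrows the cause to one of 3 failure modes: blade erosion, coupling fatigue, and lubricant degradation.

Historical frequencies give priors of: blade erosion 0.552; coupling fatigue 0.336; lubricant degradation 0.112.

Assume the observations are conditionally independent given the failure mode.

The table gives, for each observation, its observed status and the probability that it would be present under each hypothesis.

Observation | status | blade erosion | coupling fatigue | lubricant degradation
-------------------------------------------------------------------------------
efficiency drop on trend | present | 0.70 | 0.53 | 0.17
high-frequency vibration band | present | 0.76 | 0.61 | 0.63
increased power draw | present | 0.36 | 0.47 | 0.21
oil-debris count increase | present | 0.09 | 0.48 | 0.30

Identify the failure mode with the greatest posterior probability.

By Bayes' rule with conditional independence, the unnormalized weight for each hypothesis is prior × ∏ likelihoods:
  blade erosion: 0.552 × 0.70 × 0.76 × 0.36 × 0.09 = 0.0095147
  coupling fatigue: 0.336 × 0.53 × 0.61 × 0.47 × 0.48 = 0.024507
  lubricant degradation: 0.112 × 0.17 × 0.63 × 0.21 × 0.30 = 0.0007557
The unnormalized weights sum to 0.034777.
P(blade erosion | evidence) ≈ 0.0095147 / 0.034777 ≈ 0.274
P(coupling fatigue | evidence) ≈ 0.024507 / 0.034777 ≈ 0.705
P(lubricant degradation | evidence) ≈ 0.0007557 / 0.034777 ≈ 0.022
The largest is 0.705, so coupling fatigue is most probable.

coupling fatigue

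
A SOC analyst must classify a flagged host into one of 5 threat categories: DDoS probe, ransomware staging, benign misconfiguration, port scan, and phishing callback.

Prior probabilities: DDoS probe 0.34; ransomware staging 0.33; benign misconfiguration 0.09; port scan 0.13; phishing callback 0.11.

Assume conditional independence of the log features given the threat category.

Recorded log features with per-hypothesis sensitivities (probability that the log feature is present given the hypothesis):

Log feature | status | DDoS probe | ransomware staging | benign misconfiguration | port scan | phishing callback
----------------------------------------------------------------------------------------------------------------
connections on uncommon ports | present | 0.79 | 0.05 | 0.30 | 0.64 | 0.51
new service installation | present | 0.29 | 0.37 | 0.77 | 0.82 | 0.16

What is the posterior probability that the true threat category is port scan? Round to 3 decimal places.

0.375

For each hypothesis, the unnormalized posterior weight is prior × product of the log feature likelihoods:
  DDoS probe: 0.34 × 0.79 × 0.29 = 0.077894
  ransomware staging: 0.33 × 0.05 × 0.37 = 0.006105
  benign misconfiguration: 0.09 × 0.30 × 0.77 = 0.02079
  port scan: 0.13 × 0.64 × 0.82 = 0.068224
  phishing callback: 0.11 × 0.51 × 0.16 = 0.008976
Marginal likelihood of the evidence = 0.18199.
P(port scan | evidence) = 0.068224 / 0.18199 ≈ 0.375.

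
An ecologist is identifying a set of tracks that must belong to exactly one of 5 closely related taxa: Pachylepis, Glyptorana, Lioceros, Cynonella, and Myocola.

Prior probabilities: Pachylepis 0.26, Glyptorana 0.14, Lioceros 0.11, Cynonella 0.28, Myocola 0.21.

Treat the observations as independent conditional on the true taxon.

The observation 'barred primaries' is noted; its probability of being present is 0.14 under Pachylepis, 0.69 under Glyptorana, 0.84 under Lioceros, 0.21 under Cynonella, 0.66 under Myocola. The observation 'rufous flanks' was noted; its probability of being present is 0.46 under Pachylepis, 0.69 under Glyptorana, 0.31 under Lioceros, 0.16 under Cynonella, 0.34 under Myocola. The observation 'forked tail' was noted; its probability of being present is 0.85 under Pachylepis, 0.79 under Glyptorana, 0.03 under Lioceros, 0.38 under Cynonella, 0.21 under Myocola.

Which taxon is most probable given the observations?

Glyptorana

For each hypothesis, the unnormalized posterior weight is prior × product of the observation likelihoods:
  Pachylepis: 0.26 × 0.14 × 0.46 × 0.85 = 0.014232
  Glyptorana: 0.14 × 0.69 × 0.69 × 0.79 = 0.052657
  Lioceros: 0.11 × 0.84 × 0.31 × 0.03 = 0.00085932
  Cynonella: 0.28 × 0.21 × 0.16 × 0.38 = 0.003575
  Myocola: 0.21 × 0.66 × 0.34 × 0.21 = 0.009896
Normalizing constant Z = 0.014232 + 0.052657 + 0.00085932 + 0.003575 + 0.009896 = 0.081219.
P(Pachylepis | evidence) ≈ 0.014232 / 0.081219 ≈ 0.175
P(Glyptorana | evidence) ≈ 0.052657 / 0.081219 ≈ 0.648
P(Lioceros | evidence) ≈ 0.00085932 / 0.081219 ≈ 0.011
P(Cynonella | evidence) ≈ 0.003575 / 0.081219 ≈ 0.044
P(Myocola | evidence) ≈ 0.009896 / 0.081219 ≈ 0.122
The largest is 0.648, so Glyptorana is most probable.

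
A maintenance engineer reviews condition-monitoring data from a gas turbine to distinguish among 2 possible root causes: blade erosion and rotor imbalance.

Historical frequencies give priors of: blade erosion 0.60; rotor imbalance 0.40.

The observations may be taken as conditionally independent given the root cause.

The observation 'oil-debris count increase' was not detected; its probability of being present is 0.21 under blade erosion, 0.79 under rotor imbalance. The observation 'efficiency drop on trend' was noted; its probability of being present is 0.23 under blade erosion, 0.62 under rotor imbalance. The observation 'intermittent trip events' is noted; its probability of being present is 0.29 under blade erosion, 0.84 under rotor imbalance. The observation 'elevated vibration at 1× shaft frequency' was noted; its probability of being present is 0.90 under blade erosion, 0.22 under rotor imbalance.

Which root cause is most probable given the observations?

Multiply each prior by the joint likelihood of the evidence pattern (using 1 − P(present | H) for each absent observation):
  blade erosion: 0.60 × (1 − 0.21) × 0.23 × 0.29 × 0.90 = 0.028454
  rotor imbalance: 0.40 × (1 − 0.79) × 0.62 × 0.84 × 0.22 = 0.0096244
Marginal likelihood of the evidence = 0.038079.
P(blade erosion | evidence) ≈ 0.028454 / 0.038079 ≈ 0.747
P(rotor imbalance | evidence) ≈ 0.0096244 / 0.038079 ≈ 0.253
The largest is 0.747, so blade erosion is most probable.

blade erosion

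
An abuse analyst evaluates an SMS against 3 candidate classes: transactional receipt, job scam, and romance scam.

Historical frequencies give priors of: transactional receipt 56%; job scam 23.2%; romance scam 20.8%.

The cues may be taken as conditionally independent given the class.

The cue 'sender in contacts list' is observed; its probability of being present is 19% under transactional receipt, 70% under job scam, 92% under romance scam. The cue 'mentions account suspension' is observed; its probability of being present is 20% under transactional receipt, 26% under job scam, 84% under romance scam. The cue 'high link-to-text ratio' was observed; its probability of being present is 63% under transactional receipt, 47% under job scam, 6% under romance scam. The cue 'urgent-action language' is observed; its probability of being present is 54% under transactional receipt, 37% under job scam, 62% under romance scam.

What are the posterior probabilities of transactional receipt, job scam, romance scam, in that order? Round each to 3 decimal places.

0.352, 0.357, 0.291

Multiply each prior by the joint likelihood of the cue pattern:
  transactional receipt: 0.560 × 0.19 × 0.20 × 0.63 × 0.54 = 0.0072395
  job scam: 0.232 × 0.70 × 0.26 × 0.47 × 0.37 = 0.0073428
  romance scam: 0.208 × 0.92 × 0.84 × 0.06 × 0.62 = 0.0059796
The unnormalized weights sum to 0.020562.
P(transactional receipt | evidence) = 0.0072395 / 0.020562 ≈ 0.352
P(job scam | evidence) = 0.0073428 / 0.020562 ≈ 0.357
P(romance scam | evidence) = 0.0059796 / 0.020562 ≈ 0.291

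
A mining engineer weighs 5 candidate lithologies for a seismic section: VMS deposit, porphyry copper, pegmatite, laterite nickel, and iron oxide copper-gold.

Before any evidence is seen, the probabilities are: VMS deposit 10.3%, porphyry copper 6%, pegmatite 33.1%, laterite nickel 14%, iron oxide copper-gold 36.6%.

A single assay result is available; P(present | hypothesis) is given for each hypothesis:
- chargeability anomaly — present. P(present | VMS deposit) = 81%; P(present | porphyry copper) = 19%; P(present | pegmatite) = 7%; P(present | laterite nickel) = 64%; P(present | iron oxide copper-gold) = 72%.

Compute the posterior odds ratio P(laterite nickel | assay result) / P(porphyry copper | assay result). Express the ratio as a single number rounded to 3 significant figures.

7.86

The normalizing constant cancels in an odds ratio, so compute prior × likelihood for the two hypotheses only:
  laterite nickel: 0.140 × 0.64 = 0.0896
  porphyry copper: 0.060 × 0.19 = 0.0114
Odds(laterite nickel : porphyry copper) = 0.0896 / 0.0114 ≈ 7.86.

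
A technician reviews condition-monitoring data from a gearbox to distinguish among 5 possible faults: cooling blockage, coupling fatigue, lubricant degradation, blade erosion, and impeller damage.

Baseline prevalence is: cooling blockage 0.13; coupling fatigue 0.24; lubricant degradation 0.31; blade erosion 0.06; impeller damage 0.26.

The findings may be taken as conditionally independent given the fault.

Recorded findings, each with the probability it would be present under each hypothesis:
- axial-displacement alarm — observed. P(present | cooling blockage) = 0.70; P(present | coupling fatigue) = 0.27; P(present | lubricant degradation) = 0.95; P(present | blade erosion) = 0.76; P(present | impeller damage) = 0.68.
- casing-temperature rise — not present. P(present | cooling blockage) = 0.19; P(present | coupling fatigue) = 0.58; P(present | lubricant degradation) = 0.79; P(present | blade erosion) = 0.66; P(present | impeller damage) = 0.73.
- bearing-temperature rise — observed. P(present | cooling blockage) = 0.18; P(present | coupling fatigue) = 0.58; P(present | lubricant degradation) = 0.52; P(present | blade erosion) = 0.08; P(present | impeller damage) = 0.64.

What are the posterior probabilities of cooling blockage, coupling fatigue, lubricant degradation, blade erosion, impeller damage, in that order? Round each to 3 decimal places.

0.143, 0.170, 0.346, 0.013, 0.328

For each hypothesis, the unnormalized posterior weight is prior × product of the finding likelihoods (using 1 − P(present | H) for each absent finding):
  cooling blockage: 0.13 × 0.70 × (1 − 0.19) × 0.18 = 0.013268
  coupling fatigue: 0.24 × 0.27 × (1 − 0.58) × 0.58 = 0.015785
  lubricant degradation: 0.31 × 0.95 × (1 − 0.79) × 0.52 = 0.032159
  blade erosion: 0.06 × 0.76 × (1 − 0.66) × 0.08 = 0.0012403
  impeller damage: 0.26 × 0.68 × (1 − 0.73) × 0.64 = 0.030551
Marginal likelihood of the evidence = 0.093004.
P(cooling blockage | evidence) = 0.013268 / 0.093004 ≈ 0.143
P(coupling fatigue | evidence) = 0.015785 / 0.093004 ≈ 0.170
P(lubricant degradation | evidence) = 0.032159 / 0.093004 ≈ 0.346
P(blade erosion | evidence) = 0.0012403 / 0.093004 ≈ 0.013
P(impeller damage | evidence) = 0.030551 / 0.093004 ≈ 0.328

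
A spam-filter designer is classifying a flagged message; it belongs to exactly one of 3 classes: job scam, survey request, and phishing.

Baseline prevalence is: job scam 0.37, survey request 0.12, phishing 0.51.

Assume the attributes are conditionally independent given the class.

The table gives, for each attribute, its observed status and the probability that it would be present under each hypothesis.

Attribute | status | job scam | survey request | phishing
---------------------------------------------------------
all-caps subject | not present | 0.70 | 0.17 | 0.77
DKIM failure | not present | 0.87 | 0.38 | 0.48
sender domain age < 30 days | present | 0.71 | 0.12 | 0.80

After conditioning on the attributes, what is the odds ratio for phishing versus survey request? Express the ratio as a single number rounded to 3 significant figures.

Posterior odds equal prior odds times the likelihood ratio; only the two competing hypotheses matter (using 1 − P(present | H) for each absent attribute).
  phishing: 0.51 × (1 − 0.77) × (1 − 0.48) × 0.80 = 0.048797
  survey request: 0.12 × (1 − 0.17) × (1 − 0.38) × 0.12 = 0.0074102
Posterior odds = 0.048797 / 0.0074102 ≈ 6.59.

6.59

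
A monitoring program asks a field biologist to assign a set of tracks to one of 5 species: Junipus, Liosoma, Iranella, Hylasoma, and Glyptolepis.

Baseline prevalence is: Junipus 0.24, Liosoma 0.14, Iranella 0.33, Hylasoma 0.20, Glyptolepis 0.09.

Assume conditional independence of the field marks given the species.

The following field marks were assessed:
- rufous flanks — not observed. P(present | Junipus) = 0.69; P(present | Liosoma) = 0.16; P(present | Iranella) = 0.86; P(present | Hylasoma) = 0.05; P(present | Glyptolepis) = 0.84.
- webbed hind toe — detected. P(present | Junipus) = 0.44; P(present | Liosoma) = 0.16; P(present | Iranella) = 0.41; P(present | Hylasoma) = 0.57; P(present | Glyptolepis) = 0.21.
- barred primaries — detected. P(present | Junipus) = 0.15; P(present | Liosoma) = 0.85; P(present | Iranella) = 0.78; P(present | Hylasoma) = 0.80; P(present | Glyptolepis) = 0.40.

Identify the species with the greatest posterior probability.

Hylasoma

Multiply each prior by the joint likelihood of the field mark pattern (using 1 − P(present | H) for each absent field mark):
  Junipus: 0.24 × (1 − 0.69) × 0.44 × 0.15 = 0.0049104
  Liosoma: 0.14 × (1 − 0.16) × 0.16 × 0.85 = 0.015994
  Iranella: 0.33 × (1 − 0.86) × 0.41 × 0.78 = 0.014775
  Hylasoma: 0.20 × (1 − 0.05) × 0.57 × 0.80 = 0.08664
  Glyptolepis: 0.09 × (1 − 0.84) × 0.21 × 0.40 = 0.0012096
The unnormalized weights sum to 0.12353.
P(Junipus | evidence) ≈ 0.0049104 / 0.12353 ≈ 0.040
P(Liosoma | evidence) ≈ 0.015994 / 0.12353 ≈ 0.129
P(Iranella | evidence) ≈ 0.014775 / 0.12353 ≈ 0.120
P(Hylasoma | evidence) ≈ 0.08664 / 0.12353 ≈ 0.701
P(Glyptolepis | evidence) ≈ 0.0012096 / 0.12353 ≈ 0.010
The largest is 0.701, so Hylasoma is most probable.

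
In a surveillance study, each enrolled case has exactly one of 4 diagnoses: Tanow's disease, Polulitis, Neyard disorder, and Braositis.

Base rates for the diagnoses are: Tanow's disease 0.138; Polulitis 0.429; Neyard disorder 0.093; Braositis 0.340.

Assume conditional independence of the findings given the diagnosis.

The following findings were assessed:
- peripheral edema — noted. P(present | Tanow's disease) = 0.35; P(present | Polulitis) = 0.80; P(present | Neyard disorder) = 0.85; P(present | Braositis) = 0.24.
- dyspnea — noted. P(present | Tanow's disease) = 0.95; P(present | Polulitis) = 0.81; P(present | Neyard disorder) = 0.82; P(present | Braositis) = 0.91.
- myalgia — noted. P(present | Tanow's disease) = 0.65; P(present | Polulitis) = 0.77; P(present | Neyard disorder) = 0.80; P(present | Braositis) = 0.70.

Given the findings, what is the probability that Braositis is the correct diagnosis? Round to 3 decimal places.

0.149

By Bayes' rule with conditional independence, the unnormalized weight for each hypothesis is prior × ∏ likelihoods:
  Tanow's disease: 0.138 × 0.35 × 0.95 × 0.65 = 0.029825
  Polulitis: 0.429 × 0.80 × 0.81 × 0.77 = 0.21405
  Neyard disorder: 0.093 × 0.85 × 0.82 × 0.80 = 0.051857
  Braositis: 0.340 × 0.24 × 0.91 × 0.70 = 0.051979
Normalizing constant Z = 0.029825 + 0.21405 + 0.051857 + 0.051979 = 0.34772.
P(Braositis | evidence) = 0.051979 / 0.34772 ≈ 0.149.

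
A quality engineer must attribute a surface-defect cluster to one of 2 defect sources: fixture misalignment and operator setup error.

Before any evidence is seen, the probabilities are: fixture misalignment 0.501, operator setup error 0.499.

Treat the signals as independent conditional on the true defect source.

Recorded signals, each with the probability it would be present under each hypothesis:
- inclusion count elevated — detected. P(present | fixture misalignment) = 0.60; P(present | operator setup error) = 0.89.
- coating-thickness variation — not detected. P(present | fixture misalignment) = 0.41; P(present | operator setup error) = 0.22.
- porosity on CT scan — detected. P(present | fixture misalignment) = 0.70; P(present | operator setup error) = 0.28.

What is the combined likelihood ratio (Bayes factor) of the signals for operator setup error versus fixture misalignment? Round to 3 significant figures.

0.784

Joint likelihood of the signal pattern under each hypothesis (using 1 − P(present | H) for each absent signal):
  operator setup error: 0.89 × (1 − 0.22) × 0.28 = 0.19438
  fixture misalignment: 0.60 × (1 − 0.41) × 0.70 = 0.2478
Bayes factor = 0.19438 / 0.2478 ≈ 0.784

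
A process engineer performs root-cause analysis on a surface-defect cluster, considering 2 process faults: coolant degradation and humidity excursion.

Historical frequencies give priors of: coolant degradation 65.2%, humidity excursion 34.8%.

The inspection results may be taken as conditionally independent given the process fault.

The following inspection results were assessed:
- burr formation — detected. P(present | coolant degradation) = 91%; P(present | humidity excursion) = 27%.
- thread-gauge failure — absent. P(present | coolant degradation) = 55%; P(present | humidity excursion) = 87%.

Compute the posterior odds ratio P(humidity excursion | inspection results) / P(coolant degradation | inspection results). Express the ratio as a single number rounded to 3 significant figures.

Posterior odds equal prior odds times the likelihood ratio; only the two competing hypotheses matter (using 1 − P(present | H) for each absent inspection result).
  humidity excursion: 0.348 × 0.27 × (1 − 0.87) = 0.012215
  coolant degradation: 0.652 × 0.91 × (1 − 0.55) = 0.26699
Posterior odds = 0.012215 / 0.26699 ≈ 0.0457.

0.0457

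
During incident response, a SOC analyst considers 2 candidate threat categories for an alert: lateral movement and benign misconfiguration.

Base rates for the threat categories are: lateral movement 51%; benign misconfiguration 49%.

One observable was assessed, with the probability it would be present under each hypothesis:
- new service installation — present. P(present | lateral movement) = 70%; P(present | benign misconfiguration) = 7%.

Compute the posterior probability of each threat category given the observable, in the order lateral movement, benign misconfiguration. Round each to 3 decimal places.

Multiply each prior by the likelihood of the observable:
  lateral movement: 0.51 × 0.70 = 0.357
  benign misconfiguration: 0.49 × 0.07 = 0.0343
Marginal likelihood of the evidence = 0.3913.
P(lateral movement | evidence) = 0.357 / 0.3913 ≈ 0.912
P(benign misconfiguration | evidence) = 0.0343 / 0.3913 ≈ 0.088

0.912, 0.088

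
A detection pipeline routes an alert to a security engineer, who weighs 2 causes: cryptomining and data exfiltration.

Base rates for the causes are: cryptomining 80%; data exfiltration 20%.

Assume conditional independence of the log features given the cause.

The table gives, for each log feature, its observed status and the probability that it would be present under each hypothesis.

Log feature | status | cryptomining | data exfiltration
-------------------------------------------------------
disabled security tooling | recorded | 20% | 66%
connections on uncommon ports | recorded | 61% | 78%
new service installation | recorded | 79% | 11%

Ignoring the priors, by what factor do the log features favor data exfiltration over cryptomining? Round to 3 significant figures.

Take the product of per-log feature likelihoods under each hypothesis, then divide.
  data exfiltration: 0.66 × 0.78 × 0.11 = 0.056628
  cryptomining: 0.20 × 0.61 × 0.79 = 0.09638
Bayes factor = 0.056628 / 0.09638 ≈ 0.588

0.588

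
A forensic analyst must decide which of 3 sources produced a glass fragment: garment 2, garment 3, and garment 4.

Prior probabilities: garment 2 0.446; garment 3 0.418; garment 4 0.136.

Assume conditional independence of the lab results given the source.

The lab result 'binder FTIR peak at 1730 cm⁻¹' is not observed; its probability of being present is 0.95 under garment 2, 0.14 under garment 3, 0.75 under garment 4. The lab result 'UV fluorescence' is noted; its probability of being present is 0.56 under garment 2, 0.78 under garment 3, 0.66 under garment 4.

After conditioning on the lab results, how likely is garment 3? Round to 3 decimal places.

0.889

For each hypothesis, the unnormalized posterior weight is prior × product of the lab result likelihoods (using 1 − P(present | H) for each absent lab result):
  garment 2: 0.446 × (1 − 0.95) × 0.56 = 0.012488
  garment 3: 0.418 × (1 − 0.14) × 0.78 = 0.28039
  garment 4: 0.136 × (1 − 0.75) × 0.66 = 0.02244
Normalizing constant Z = 0.012488 + 0.28039 + 0.02244 = 0.31532.
P(garment 3 | evidence) = 0.28039 / 0.31532 ≈ 0.889.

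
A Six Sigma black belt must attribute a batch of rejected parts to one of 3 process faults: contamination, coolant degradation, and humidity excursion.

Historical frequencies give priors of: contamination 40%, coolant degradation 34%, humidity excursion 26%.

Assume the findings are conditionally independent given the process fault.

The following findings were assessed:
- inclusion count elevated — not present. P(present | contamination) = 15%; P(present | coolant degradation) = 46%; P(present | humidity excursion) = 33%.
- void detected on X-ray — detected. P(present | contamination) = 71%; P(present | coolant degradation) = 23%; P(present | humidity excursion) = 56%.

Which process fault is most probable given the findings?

contamination

Multiply each prior by the joint likelihood of the evidence pattern (using 1 − P(present | H) for each absent finding):
  contamination: 0.40 × (1 − 0.15) × 0.71 = 0.2414
  coolant degradation: 0.34 × (1 − 0.46) × 0.23 = 0.042228
  humidity excursion: 0.26 × (1 − 0.33) × 0.56 = 0.097552
Marginal likelihood of the evidence = 0.38118.
P(contamination | evidence) ≈ 0.2414 / 0.38118 ≈ 0.633
P(coolant degradation | evidence) ≈ 0.042228 / 0.38118 ≈ 0.111
P(humidity excursion | evidence) ≈ 0.097552 / 0.38118 ≈ 0.256
The largest is 0.633, so contamination is most probable.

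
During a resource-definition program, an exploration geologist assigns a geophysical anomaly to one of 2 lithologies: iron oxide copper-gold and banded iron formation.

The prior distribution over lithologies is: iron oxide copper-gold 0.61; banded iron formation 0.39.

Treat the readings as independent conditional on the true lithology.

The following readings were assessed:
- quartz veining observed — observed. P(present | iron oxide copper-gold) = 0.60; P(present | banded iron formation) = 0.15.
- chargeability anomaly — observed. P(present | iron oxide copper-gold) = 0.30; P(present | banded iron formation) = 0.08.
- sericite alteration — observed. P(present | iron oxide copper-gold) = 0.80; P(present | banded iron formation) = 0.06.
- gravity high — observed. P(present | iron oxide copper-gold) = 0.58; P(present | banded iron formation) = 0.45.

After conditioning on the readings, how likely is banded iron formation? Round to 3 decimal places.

0.002

For each hypothesis, the unnormalized posterior weight is prior × product of the reading likelihoods:
  iron oxide copper-gold: 0.61 × 0.60 × 0.30 × 0.80 × 0.58 = 0.050947
  banded iron formation: 0.39 × 0.15 × 0.08 × 0.06 × 0.45 = 0.00012636
Marginal likelihood of the evidence = 0.051074.
P(banded iron formation | evidence) = 0.00012636 / 0.051074 ≈ 0.002.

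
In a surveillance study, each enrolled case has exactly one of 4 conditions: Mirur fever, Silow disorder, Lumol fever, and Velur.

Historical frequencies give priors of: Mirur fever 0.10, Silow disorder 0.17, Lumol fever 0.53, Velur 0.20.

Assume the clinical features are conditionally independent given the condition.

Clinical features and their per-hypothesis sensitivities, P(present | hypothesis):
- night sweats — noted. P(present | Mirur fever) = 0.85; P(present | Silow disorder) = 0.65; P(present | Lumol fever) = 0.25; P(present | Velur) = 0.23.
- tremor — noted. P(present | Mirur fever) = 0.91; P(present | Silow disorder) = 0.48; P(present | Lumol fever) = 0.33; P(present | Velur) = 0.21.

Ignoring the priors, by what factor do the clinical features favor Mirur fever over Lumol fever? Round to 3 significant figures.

The Bayes factor is the ratio of the joint likelihoods of the clinical feature pattern under the two hypotheses.
  Mirur fever: 0.85 × 0.91 = 0.7735
  Lumol fever: 0.25 × 0.33 = 0.0825
Bayes factor = 0.7735 / 0.0825 ≈ 9.38

9.38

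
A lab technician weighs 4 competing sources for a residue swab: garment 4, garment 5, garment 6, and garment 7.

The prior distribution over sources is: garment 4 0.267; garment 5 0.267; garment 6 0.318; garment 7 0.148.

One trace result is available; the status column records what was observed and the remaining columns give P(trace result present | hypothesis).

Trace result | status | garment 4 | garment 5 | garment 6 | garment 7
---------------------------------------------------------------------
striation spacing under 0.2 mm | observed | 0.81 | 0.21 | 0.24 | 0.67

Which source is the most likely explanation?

garment 4

By Bayes' rule, the unnormalized weight for each hypothesis is prior × likelihood:
  garment 4: 0.267 × 0.81 = 0.21627
  garment 5: 0.267 × 0.21 = 0.05607
  garment 6: 0.318 × 0.24 = 0.07632
  garment 7: 0.148 × 0.67 = 0.09916
Normalizing constant Z = 0.21627 + 0.05607 + 0.07632 + 0.09916 = 0.44782.
P(garment 4 | evidence) ≈ 0.21627 / 0.44782 ≈ 0.483
P(garment 5 | evidence) ≈ 0.05607 / 0.44782 ≈ 0.125
P(garment 6 | evidence) ≈ 0.07632 / 0.44782 ≈ 0.170
P(garment 7 | evidence) ≈ 0.09916 / 0.44782 ≈ 0.221
The largest is 0.483, so garment 4 is most probable.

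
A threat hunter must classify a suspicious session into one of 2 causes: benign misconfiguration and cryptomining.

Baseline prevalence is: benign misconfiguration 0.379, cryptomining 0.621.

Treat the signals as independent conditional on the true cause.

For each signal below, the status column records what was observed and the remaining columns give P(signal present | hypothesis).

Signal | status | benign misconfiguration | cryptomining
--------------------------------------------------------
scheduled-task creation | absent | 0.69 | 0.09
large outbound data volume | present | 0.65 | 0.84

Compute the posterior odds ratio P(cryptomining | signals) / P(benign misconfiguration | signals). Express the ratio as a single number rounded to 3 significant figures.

6.22

Unnormalized posterior weight (prior times the signal likelihoods) for each of the two hypotheses (using 1 − P(present | H) for each absent signal):
  cryptomining: 0.621 × (1 − 0.09) × 0.84 = 0.47469
  benign misconfiguration: 0.379 × (1 − 0.69) × 0.65 = 0.076369
Odds(cryptomining : benign misconfiguration) = 0.47469 / 0.076369 ≈ 6.22.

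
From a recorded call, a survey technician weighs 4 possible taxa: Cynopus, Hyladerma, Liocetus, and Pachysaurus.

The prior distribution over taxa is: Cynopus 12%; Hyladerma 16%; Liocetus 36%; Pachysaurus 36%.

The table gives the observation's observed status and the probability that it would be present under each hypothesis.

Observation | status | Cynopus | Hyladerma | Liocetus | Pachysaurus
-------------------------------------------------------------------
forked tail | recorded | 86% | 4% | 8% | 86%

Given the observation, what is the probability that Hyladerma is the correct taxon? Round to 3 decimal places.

0.014

Multiply each prior by the likelihood of the observation:
  Cynopus: 0.12 × 0.86 = 0.1032
  Hyladerma: 0.16 × 0.04 = 0.0064
  Liocetus: 0.36 × 0.08 = 0.0288
  Pachysaurus: 0.36 × 0.86 = 0.3096
The unnormalized weights sum to 0.448.
P(Hyladerma | evidence) = 0.0064 / 0.448 ≈ 0.014.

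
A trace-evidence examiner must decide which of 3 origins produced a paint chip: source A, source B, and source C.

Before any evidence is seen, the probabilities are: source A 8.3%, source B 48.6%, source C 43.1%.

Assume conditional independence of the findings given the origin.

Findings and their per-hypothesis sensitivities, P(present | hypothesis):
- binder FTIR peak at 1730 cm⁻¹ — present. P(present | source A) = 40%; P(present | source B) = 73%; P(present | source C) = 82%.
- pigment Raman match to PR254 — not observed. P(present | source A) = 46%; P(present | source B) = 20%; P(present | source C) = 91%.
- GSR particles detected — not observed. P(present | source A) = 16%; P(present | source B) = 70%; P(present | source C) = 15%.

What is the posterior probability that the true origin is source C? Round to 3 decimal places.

0.212

For each hypothesis, the unnormalized posterior weight is prior × product of the finding likelihoods (using 1 − P(present | H) for each absent finding):
  source A: 0.083 × 0.40 × (1 − 0.46) × (1 − 0.16) = 0.01506
  source B: 0.486 × 0.73 × (1 − 0.20) × (1 − 0.70) = 0.085147
  source C: 0.431 × 0.82 × (1 − 0.91) × (1 − 0.15) = 0.027037
Marginal likelihood of the evidence = 0.12724.
P(source C | evidence) = 0.027037 / 0.12724 ≈ 0.212.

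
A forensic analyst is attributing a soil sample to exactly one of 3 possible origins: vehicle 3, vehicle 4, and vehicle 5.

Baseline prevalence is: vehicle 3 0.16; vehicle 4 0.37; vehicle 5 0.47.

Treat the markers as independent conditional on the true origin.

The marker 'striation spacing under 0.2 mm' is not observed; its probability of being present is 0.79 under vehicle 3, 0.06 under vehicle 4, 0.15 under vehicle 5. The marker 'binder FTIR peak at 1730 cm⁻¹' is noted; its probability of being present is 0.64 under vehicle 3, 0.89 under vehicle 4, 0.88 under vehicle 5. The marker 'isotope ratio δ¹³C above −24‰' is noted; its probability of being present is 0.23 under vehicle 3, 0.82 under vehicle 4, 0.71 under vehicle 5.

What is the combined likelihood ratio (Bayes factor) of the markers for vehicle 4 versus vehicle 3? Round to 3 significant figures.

22.2

Take the product of per-marker likelihoods under each hypothesis (using 1 − P(present | H) for each absent marker), then divide.
  vehicle 4: (1 − 0.06) × 0.89 × 0.82 = 0.68601
  vehicle 3: (1 − 0.79) × 0.64 × 0.23 = 0.030912
Bayes factor = 0.68601 / 0.030912 ≈ 22.2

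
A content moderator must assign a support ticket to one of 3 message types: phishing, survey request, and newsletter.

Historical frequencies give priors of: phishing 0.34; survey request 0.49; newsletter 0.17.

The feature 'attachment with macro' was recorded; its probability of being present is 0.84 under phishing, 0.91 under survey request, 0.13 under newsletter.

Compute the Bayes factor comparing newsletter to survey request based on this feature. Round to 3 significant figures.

0.143

Likelihood of this feature under each hypothesis:
  newsletter: 0.13
  survey request: 0.91
Bayes factor = 0.13 / 0.91 ≈ 0.143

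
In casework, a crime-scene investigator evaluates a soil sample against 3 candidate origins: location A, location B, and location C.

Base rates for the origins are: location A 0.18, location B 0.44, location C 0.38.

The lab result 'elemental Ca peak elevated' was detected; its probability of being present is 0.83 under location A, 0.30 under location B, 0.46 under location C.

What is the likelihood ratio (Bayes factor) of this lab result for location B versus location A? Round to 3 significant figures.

0.361

The Bayes factor is the ratio of the two likelihoods.
  location B: 0.3
  location A: 0.83
Bayes factor = 0.3 / 0.83 ≈ 0.361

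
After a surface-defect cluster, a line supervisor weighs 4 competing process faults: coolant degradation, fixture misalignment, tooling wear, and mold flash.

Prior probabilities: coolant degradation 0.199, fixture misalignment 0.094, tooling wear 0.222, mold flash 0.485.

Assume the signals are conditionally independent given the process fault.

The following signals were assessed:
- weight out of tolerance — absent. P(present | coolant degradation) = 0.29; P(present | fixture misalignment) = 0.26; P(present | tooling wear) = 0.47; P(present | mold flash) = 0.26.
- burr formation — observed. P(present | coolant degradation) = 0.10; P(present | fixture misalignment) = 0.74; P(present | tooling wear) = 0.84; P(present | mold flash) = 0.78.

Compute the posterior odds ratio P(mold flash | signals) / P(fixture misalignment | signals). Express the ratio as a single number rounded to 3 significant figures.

5.44

Unnormalized posterior weight (prior times the signal likelihoods) for each of the two hypotheses (using 1 − P(present | H) for each absent signal):
  mold flash: 0.485 × (1 − 0.26) × 0.78 = 0.27994
  fixture misalignment: 0.094 × (1 − 0.26) × 0.74 = 0.051474
Posterior odds = 0.27994 / 0.051474 ≈ 5.44.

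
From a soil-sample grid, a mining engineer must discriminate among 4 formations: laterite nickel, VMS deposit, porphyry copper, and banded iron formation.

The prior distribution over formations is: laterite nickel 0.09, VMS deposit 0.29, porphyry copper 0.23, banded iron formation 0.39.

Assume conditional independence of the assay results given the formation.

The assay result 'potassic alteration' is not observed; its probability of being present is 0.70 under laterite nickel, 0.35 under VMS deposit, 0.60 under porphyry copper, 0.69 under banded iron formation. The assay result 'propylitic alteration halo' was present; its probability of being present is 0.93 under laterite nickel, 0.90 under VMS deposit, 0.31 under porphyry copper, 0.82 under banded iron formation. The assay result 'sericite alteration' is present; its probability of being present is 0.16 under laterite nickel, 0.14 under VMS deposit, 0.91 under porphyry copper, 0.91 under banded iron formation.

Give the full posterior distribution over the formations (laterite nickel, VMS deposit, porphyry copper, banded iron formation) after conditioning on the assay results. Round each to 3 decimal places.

For each hypothesis, the unnormalized posterior weight is prior × product of the assay result likelihoods (using 1 − P(present | H) for each absent assay result):
  laterite nickel: 0.09 × (1 − 0.70) × 0.93 × 0.16 = 0.0040176
  VMS deposit: 0.29 × (1 − 0.35) × 0.90 × 0.14 = 0.023751
  porphyry copper: 0.23 × (1 − 0.60) × 0.31 × 0.91 = 0.025953
  banded iron formation: 0.39 × (1 − 0.69) × 0.82 × 0.91 = 0.090216
The unnormalized weights sum to 0.14394.
P(laterite nickel | evidence) = 0.0040176 / 0.14394 ≈ 0.028
P(VMS deposit | evidence) = 0.023751 / 0.14394 ≈ 0.165
P(porphyry copper | evidence) = 0.025953 / 0.14394 ≈ 0.180
P(banded iron formation | evidence) = 0.090216 / 0.14394 ≈ 0.627

0.028, 0.165, 0.180, 0.627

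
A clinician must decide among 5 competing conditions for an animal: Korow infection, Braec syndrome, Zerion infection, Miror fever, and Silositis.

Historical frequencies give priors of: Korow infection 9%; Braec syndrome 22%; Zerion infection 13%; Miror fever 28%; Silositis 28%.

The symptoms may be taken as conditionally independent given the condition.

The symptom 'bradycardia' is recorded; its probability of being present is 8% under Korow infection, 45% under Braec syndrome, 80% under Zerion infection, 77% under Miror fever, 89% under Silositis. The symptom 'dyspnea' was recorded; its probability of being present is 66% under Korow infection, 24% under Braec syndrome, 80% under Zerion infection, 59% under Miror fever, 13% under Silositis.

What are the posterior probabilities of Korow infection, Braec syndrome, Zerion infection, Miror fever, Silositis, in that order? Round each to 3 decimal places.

0.018, 0.088, 0.307, 0.469, 0.119

Multiply each prior by the joint likelihood of the symptom pattern:
  Korow infection: 0.09 × 0.08 × 0.66 = 0.004752
  Braec syndrome: 0.22 × 0.45 × 0.24 = 0.02376
  Zerion infection: 0.13 × 0.80 × 0.80 = 0.0832
  Miror fever: 0.28 × 0.77 × 0.59 = 0.1272
  Silositis: 0.28 × 0.89 × 0.13 = 0.032396
The unnormalized weights sum to 0.27131.
P(Korow infection | evidence) = 0.004752 / 0.27131 ≈ 0.018
P(Braec syndrome | evidence) = 0.02376 / 0.27131 ≈ 0.088
P(Zerion infection | evidence) = 0.0832 / 0.27131 ≈ 0.307
P(Miror fever | evidence) = 0.1272 / 0.27131 ≈ 0.469
P(Silositis | evidence) = 0.032396 / 0.27131 ≈ 0.119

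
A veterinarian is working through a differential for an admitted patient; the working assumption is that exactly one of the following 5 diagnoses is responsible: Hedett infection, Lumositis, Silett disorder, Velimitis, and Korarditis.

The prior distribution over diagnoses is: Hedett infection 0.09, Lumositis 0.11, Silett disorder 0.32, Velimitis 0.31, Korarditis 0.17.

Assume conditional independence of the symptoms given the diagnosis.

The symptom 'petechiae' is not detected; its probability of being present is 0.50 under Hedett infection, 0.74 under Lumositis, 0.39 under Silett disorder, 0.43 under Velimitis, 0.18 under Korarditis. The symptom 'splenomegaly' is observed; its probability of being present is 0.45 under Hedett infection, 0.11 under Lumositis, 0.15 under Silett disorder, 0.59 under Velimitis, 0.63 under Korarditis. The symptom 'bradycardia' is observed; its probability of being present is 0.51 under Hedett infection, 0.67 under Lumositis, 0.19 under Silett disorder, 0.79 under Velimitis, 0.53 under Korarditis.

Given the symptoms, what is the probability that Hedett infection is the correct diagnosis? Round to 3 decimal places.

0.070

For each hypothesis, the unnormalized posterior weight is prior × product of the symptom likelihoods (using 1 − P(present | H) for each absent symptom):
  Hedett infection: 0.09 × (1 − 0.50) × 0.45 × 0.51 = 0.010327
  Lumositis: 0.11 × (1 − 0.74) × 0.11 × 0.67 = 0.0021078
  Silett disorder: 0.32 × (1 − 0.39) × 0.15 × 0.19 = 0.0055632
  Velimitis: 0.31 × (1 − 0.43) × 0.59 × 0.79 = 0.08236
  Korarditis: 0.17 × (1 − 0.18) × 0.63 × 0.53 = 0.046546
The unnormalized weights sum to 0.1469.
P(Hedett infection | evidence) = 0.010327 / 0.1469 ≈ 0.070.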